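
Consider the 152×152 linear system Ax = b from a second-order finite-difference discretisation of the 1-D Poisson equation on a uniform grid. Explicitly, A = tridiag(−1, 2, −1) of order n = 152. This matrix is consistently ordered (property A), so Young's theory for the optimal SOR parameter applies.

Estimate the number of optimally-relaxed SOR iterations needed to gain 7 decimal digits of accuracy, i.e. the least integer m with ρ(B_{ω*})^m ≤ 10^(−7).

[ρ_J] n=152: ρ(B_J) = cos(π/(n+1)) = cos(π/153) = 0.9997892.
√(1 − cos²(π/153)) = sin(π/153) ≈ 0.0205318.
So ω* = 2/1.0205318 = 1.9597625 (Young).
Hence ρ(B_{ω*}) = 1.9597625 − 1 = 0.9597625.
ρ_SOR^m ≤ 10^(−7) ⇔ m ≥ 7·ln10/(−ln 0.9597625) = 16.1181/0.0410694 = 392.460; m = ⌈392.460⌉ = 393.

m = 393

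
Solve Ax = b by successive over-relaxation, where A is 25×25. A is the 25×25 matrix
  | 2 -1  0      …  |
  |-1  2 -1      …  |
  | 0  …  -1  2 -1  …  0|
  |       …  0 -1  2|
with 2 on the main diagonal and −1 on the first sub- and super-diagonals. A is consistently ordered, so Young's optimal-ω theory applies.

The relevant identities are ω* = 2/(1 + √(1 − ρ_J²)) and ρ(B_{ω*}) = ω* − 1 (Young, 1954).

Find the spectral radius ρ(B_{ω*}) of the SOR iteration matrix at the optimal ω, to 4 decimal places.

n=25: λ(B_J) = 1 − λ(A)/2 = cos(kπ/26); k=1 gives ρ_J = 0.9927.
1 − cos²(π/26) = sin²(π/26) ⇒ √(1−ρ_J²) = sin(π/26) = 0.12054.
So ω* = 2/1.12054 = 1.7849 (Young).
ρ(B_{ω*}) = ω*−1 = 0.7849

ρ_SOR = 0.7849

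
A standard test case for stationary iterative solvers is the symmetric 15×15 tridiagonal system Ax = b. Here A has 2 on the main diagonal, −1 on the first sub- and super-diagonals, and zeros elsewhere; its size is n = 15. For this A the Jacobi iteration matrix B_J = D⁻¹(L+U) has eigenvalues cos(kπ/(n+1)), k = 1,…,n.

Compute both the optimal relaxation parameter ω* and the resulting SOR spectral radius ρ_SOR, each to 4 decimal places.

[ρ_J] n=15: ρ(B_J) = cos(π/(n+1)) = cos(π/16) = 0.9808.
1 − cos²(π/16) = sin²(π/16) ⇒ √(1−ρ_J²) = sin(π/16) = 0.19509.
[ω*] 2 ÷ (1 + 0.19509) = 2 ÷ 1.19509 = 1.6735.
[ρ_SOR] ω* − 1 = 0.6735.

ω* = 1.6735, ρ_SOR = 0.6735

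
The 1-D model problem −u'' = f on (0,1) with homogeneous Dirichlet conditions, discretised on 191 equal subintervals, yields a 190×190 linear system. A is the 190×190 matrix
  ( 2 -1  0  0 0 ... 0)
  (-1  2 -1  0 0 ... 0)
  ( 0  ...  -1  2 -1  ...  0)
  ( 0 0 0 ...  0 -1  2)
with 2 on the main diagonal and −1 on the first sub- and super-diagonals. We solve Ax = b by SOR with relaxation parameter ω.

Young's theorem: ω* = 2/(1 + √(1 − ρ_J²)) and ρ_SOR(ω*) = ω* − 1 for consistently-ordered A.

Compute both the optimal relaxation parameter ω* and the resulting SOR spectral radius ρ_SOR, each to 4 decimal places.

ω* = 1.9676, ρ_SOR = 0.9676

spectrum of D⁻¹(L+U) = {cos(kπ/191) : 1≤k≤190}; ρ_J = cos(π/191) = 0.9999.
1 − cos²(π/191) = sin²(π/191) ⇒ √(1−ρ_J²) = sin(π/191) = 0.01645.
Young: ω* = 2/(1+√(1−ρ_J²)) = 2/(1+0.01645) = 2/1.01645 = 1.9676.
ρ(B_{ω*}) = ω*−1 = 0.9676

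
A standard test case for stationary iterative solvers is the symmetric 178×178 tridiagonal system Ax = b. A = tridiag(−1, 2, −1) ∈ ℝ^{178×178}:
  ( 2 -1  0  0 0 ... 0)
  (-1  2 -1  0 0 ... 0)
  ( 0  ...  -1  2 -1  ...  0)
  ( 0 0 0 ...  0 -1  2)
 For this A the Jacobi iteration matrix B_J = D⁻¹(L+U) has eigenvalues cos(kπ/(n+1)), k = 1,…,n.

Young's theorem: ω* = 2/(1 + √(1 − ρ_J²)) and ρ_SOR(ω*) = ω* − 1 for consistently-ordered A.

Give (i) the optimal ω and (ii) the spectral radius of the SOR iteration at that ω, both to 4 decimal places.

With n=178, ρ(Jacobi) = cos(π/179) = 0.9998.
√(1−ρ_J²) simplifies to sin(π/179) = 0.01755.
Then 2/(1+√(1−ρ_J²)) = 2/(1+0.01755); ω* = 2/1.01755 = 1.9655.
ρ_SOR = ω* − 1 ≈ 0.9655.

ω* = 1.9655, ρ_SOR = 0.9655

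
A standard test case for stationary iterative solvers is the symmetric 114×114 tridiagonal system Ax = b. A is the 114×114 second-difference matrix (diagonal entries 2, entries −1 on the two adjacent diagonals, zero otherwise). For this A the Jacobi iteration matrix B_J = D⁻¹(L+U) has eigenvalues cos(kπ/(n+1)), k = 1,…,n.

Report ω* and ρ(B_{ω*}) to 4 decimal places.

ρ_J = max_k |cos(kπ/115)| = cos(π/115) = 0.9996
√(1−ρ_J²) simplifies to sin(π/115) = 0.02731.
Then 2/(1+√(1−ρ_J²)) = 2/(1+0.02731); ω* = 2/1.02731 = 1.9468.
ρ_SOR = ω* − 1 = 1.9468 − 1 = 0.9468.

ω* = 1.9468, ρ_SOR = 0.9468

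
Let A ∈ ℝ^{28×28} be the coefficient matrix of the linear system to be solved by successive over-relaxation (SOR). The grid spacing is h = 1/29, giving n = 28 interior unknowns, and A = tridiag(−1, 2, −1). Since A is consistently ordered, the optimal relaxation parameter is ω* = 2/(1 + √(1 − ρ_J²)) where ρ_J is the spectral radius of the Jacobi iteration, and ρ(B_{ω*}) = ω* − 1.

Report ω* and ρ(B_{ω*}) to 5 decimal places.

ω* = 1.80486, ρ_SOR = 0.80486

½·tridiag(1,0,1) at n=28: λ_k = cos(kπ/29); max |λ| at k=1 ⇒ ρ_J = cos(π/29) ≈ 0.99414.
√(1−ρ_J²) simplifies to sin(π/29) = 0.108119.
Then 2/(1+√(1−ρ_J²)) = 2/(1+0.108119); ω* = 2/1.108119 = 1.80486.
ρ_SOR = ω* − 1 ≈ 0.80486.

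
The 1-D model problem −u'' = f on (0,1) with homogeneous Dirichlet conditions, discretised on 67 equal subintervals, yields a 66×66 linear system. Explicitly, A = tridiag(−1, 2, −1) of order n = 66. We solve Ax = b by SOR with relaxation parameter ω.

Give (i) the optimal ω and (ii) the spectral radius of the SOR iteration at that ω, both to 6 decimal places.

ω* = 1.910453, ρ_SOR = 0.910453

B_J for the 66×66 system has eigenvalues cos(kπ/67); ρ_J = cos(π/67) = 0.998901.
root = sin(π/67) = 0.0468723  (since 1−cos² = sin²).
Young: ω* = 2/(1+√(1−ρ_J²)) = 2/(1+0.0468723) = 2/1.0468723 = 1.910453.
Hence ρ(B_{ω*}) = 1.910453 − 1 = 0.910453.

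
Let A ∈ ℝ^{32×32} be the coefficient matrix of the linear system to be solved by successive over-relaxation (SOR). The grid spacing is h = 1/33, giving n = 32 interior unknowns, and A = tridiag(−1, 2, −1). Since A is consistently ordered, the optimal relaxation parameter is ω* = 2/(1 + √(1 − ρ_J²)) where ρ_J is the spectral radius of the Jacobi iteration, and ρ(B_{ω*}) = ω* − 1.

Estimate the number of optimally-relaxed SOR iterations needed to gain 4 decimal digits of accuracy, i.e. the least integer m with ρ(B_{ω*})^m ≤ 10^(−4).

m = 49

½·tridiag(1,0,1) at n=32: λ_k = cos(kπ/33); max |λ| at k=1 ⇒ ρ_J = cos(π/33) ≈ 0.9954719.
√(1−ρ_J²) simplifies to sin(π/33) = 0.0950560.
ω* = 2/(1 + 0.0950560) = 2/1.0950560 = 1.8263906.
ρ_SOR = ω* − 1 ≈ 0.8263906.
For 4 digits: m = 4·ln10 / (−ln 0.8263906) = 9.21034/0.190688 = 48.301; round up → m = 49.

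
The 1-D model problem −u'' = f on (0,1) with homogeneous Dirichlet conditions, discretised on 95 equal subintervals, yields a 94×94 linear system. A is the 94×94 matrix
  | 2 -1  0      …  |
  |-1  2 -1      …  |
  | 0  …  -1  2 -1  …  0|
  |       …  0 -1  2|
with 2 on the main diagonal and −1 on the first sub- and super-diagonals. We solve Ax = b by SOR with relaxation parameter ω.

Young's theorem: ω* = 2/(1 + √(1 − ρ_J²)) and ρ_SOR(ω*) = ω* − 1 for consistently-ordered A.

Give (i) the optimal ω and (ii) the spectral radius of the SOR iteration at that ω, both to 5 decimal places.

[ρ_J] n=94: ρ(B_J) = cos(π/(n+1)) = cos(π/95) = 0.99945.
√(1 − cos²(π/95)) = sin(π/95) ≈ 0.033063.
Young: ω* = 2/(1+√(1−ρ_J²)) = 2/(1+0.033063) = 2/1.033063 = 1.93599.
At ω = 1.93599 every |λ(B_ω)| = ω−1, so ρ_SOR = 0.93599.

ω* = 1.93599, ρ_SOR = 0.93599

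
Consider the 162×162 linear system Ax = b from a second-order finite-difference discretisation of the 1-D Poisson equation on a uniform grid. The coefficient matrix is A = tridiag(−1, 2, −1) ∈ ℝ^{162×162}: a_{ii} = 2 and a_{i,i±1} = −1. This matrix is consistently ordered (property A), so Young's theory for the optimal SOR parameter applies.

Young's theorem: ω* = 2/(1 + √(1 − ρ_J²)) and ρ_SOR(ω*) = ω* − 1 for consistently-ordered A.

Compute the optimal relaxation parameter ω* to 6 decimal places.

ω* = 1.962184

B_J for the 162×162 system has eigenvalues cos(kπ/163); ρ_J = cos(π/163) = 0.999814.
root = sin(π/163) = 0.0192724  (since 1−cos² = sin²).
Then 2/(1+√(1−ρ_J²)) = 2/(1+0.0192724); ω* = 2/1.0192724 = 1.962184.
At ω = 1.962184 every |λ(B_ω)| = ω−1, so ρ_SOR = 0.962184.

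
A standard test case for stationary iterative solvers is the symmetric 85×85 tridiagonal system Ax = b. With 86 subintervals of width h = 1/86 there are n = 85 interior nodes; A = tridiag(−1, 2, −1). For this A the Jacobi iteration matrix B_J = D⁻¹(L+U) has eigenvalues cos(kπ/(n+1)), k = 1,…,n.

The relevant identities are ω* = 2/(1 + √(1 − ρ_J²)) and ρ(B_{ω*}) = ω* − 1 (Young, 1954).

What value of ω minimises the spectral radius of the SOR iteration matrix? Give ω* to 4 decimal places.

ω* = 1.9295

½·tridiag(1,0,1) at n=85: λ_k = cos(kπ/86); max |λ| at k=1 ⇒ ρ_J = cos(π/86) ≈ 0.9993.
1 − cos²(π/86) = sin²(π/86) ⇒ √(1−ρ_J²) = sin(π/86) = 0.03652.
ω* = 2 / (1 + 0.03652) = 2 / 1.03652 ≈ 1.9295.
At ω = 1.9295 every |λ(B_ω)| = ω−1, so ρ_SOR = 0.9295.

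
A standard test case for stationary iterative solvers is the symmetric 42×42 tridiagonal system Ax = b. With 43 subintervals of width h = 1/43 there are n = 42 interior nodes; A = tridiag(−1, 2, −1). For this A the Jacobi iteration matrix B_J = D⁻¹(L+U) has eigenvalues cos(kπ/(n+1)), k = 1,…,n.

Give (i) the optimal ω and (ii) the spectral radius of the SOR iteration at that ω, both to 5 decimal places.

n=42: λ(B_J) = 1 − λ(A)/2 = cos(kπ/43); k=1 gives ρ_J = 0.99733.
√(1−ρ_J²) = |sin(π/43)| = 0.072995
Then 2/(1+√(1−ρ_J²)) = 2/(1+0.072995); ω* = 2/1.072995 = 1.86394.
At ω = 1.86394 every |λ(B_ω)| = ω−1, so ρ_SOR = 0.86394.

ω* = 1.86394, ρ_SOR = 0.86394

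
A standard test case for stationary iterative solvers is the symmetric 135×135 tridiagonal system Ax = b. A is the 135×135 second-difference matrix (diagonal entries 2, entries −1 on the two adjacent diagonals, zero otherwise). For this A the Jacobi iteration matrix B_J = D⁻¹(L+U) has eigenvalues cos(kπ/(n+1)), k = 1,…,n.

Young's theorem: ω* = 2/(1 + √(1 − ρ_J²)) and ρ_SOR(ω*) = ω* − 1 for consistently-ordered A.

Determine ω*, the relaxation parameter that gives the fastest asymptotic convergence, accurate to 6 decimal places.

With n=135, ρ(Jacobi) = cos(π/136) = 0.999733.
√(1−ρ_J²) = |sin(π/136)| = 0.0230979
ω* = 2/(1+0.0230979) = 1.954847
ρ_SOR = ω* − 1 ≈ 0.954847.

ω* = 1.954847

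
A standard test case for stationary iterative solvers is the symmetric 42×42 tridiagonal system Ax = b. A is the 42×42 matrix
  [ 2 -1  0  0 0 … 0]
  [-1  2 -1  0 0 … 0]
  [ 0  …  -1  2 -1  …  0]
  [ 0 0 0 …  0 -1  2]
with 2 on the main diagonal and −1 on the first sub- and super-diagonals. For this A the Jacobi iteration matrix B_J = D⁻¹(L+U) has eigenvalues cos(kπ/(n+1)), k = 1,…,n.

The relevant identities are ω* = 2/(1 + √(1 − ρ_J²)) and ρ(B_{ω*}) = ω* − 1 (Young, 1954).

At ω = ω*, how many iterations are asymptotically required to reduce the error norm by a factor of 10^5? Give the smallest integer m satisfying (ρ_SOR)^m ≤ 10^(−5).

m = 79

With n=42, ρ(Jacobi) = cos(π/43) = 0.9973323.
√(1−ρ_J²) simplifies to sin(π/43) = 0.0729953.
Then 2/(1+√(1−ρ_J²)) = 2/(1+0.0729953); ω* = 2/1.0729953 = 1.8639411.
and ρ(B_{ω*}) = 1.8639411 − 1 = 0.8639411.
ρ_SOR^m ≤ 10^(−5) ⇔ m ≥ 5·ln10/(−ln 0.8639411) = 11.5129/0.146251 = 78.720; m = ⌈78.720⌉ = 79.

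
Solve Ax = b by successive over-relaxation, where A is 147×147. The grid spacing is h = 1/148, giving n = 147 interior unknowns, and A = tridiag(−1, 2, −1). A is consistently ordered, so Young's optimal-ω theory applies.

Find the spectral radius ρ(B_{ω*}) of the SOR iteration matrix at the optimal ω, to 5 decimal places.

ρ_SOR = 0.95843

spectrum of D⁻¹(L+U) = {cos(kπ/148) : 1≤k≤147}; ρ_J = cos(π/148) = 0.99977.
root = sin(π/148) = 0.021225  (since 1−cos² = sin²).
ω* = 2/(1+0.021225) = 1.95843
ρ_SOR = ω* − 1 = 1.95843 − 1 = 0.95843.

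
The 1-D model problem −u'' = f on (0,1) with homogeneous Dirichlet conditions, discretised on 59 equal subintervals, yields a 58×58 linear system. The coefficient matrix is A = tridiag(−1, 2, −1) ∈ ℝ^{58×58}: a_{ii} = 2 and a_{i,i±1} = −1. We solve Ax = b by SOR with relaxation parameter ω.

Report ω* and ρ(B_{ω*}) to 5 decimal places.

ω* = 1.89893, ρ_SOR = 0.89893

With n=58, ρ(Jacobi) = cos(π/59) = 0.99858.
root = sin(π/59) = 0.053222  (since 1−cos² = sin²).
[ω*] 2 ÷ (1 + 0.053222) = 2 ÷ 1.053222 = 1.89893.
and ρ(B_{ω*}) = 1.89893 − 1 = 0.89893.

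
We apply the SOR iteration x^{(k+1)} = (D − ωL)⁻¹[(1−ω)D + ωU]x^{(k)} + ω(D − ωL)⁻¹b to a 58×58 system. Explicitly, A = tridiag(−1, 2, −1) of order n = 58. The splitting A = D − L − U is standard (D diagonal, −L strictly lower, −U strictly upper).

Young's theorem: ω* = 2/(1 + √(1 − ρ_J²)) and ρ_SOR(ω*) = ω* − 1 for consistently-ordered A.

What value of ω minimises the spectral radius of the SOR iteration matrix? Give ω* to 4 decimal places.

With n=58, ρ(Jacobi) = cos(π/59) = 0.9986.
√(1−ρ_J²) = |sin(π/59)| = 0.05322
ω* = 2 / (1 + 0.05322) = 2 / 1.05322 ≈ 1.8989.
ρ_SOR = ω* − 1 = 1.8989 − 1 = 0.8989.

ω* = 1.8989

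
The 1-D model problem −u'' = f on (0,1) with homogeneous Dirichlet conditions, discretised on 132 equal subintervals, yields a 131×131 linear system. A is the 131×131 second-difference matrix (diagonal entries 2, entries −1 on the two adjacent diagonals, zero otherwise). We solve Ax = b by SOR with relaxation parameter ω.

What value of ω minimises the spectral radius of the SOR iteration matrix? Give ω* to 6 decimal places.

With n=131, ρ(Jacobi) = cos(π/132) = 0.999717.
1 − cos²(π/132) = sin²(π/132) ⇒ √(1−ρ_J²) = sin(π/132) = 0.0237977.
ω* = 2 / (1 + 0.0237977) = 2 / 1.0237977 ≈ 1.953511.
ρ_SOR = ω* − 1 = 1.953511 − 1 = 0.953511.

ω* = 1.953511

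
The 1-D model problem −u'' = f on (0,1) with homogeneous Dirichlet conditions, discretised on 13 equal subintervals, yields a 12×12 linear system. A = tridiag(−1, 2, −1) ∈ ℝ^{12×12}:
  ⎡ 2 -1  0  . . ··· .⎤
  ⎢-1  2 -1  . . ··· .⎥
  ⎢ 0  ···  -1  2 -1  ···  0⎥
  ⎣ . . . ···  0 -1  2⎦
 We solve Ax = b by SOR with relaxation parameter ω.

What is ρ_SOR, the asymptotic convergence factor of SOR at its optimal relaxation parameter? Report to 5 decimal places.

ρ_SOR = 0.61379

[ρ_J] n=12: ρ(B_J) = cos(π/(n+1)) = cos(π/13) = 0.97094.
1 − cos²(π/13) = sin²(π/13) ⇒ √(1−ρ_J²) = sin(π/13) = 0.239316.
Young: ω* = 2/(1+√(1−ρ_J²)) = 2/(1+0.239316) = 2/1.239316 = 1.61379.
[ρ_SOR] ω* − 1 = 0.61379.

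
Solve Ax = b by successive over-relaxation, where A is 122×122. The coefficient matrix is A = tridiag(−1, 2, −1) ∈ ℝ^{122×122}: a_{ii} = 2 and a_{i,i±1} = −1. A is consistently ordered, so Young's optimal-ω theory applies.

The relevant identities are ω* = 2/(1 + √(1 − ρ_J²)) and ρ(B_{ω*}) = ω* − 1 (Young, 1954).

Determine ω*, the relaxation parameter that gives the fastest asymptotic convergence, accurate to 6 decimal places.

ω* = 1.950195

[ρ_J] n=122: ρ(B_J) = cos(π/(n+1)) = cos(π/123) = 0.999674.
√(1−ρ_J²) simplifies to sin(π/123) = 0.0255386.
[ω*] 2 ÷ (1 + 0.0255386) = 2 ÷ 1.0255386 = 1.950195.
and ρ(B_{ω*}) = 1.950195 − 1 = 0.950195.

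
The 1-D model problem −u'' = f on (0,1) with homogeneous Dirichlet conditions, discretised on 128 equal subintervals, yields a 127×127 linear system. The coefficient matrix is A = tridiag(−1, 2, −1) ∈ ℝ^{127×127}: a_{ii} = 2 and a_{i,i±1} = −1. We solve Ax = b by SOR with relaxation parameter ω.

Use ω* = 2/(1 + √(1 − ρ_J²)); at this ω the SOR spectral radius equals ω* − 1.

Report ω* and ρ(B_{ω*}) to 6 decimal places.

ρ_J = max_k |cos(kπ/128)| = cos(π/128) = 0.999699
1 − cos²(π/128) = sin²(π/128) ⇒ √(1−ρ_J²) = sin(π/128) = 0.0245412.
So ω* = 2/1.0245412 = 1.952093 (Young).
ρ_SOR = ω* − 1 = 1.952093 − 1 = 0.952093.

ω* = 1.952093, ρ_SOR = 0.952093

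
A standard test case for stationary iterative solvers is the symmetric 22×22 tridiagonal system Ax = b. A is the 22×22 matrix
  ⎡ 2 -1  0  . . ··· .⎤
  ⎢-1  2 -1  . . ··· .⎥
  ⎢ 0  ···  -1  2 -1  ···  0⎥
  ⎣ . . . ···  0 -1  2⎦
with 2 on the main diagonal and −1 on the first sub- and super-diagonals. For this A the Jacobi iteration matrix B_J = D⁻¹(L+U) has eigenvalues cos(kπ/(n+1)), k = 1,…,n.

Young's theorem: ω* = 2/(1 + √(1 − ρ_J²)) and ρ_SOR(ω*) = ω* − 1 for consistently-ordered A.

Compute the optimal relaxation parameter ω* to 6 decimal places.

½·tridiag(1,0,1) at n=22: λ_k = cos(kπ/23); max |λ| at k=1 ⇒ ρ_J = cos(π/23) ≈ 0.990686.
√(1−ρ_J²) = |sin(π/23)| = 0.1361666
ω* = 2/(1 + 0.1361666) = 2/1.1361666 = 1.760305.
ρ(B_{ω*}) = ω*−1 = 0.760305

ω* = 1.760305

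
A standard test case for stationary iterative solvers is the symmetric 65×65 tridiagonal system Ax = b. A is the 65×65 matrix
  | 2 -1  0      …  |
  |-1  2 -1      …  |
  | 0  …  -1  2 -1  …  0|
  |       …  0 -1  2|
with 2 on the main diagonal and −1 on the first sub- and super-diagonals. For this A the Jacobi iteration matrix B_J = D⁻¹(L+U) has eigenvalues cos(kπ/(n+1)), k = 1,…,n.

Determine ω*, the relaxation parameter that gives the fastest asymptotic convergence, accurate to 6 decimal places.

ω* = 1.909159

spectrum of D⁻¹(L+U) = {cos(kπ/66) : 1≤k≤65}; ρ_J = cos(π/66) = 0.998867.
1 − cos²(π/66) = sin²(π/66) ⇒ √(1−ρ_J²) = sin(π/66) = 0.0475819.
So ω* = 2/1.0475819 = 1.909159 (Young).
At ω = 1.909159 every |λ(B_ω)| = ω−1, so ρ_SOR = 0.909159.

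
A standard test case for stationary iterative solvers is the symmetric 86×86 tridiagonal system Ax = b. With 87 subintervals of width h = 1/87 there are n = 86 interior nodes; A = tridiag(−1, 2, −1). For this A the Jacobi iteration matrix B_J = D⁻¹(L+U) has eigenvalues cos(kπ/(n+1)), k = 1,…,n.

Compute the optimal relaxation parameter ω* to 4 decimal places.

ω* = 1.9303

n=86: λ(B_J) = 1 − λ(A)/2 = cos(kπ/87); k=1 gives ρ_J = 0.9993.
root = sin(π/87) = 0.03610  (since 1−cos² = sin²).
ω* = 2 / (1 + 0.03610) = 2 / 1.03610 ≈ 1.9303.
[ρ_SOR] ω* − 1 = 0.9303.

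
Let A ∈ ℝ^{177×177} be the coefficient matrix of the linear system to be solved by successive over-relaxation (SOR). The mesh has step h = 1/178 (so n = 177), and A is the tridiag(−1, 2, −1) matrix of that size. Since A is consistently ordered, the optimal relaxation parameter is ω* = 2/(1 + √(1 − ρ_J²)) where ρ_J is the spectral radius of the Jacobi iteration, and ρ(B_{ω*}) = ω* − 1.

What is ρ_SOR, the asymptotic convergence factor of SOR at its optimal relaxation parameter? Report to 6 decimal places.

B_J for the 177×177 system has eigenvalues cos(kπ/178); ρ_J = cos(π/178) = 0.999844.
√(1−ρ_J²) simplifies to sin(π/178) = 0.0176485.
ω* = 2 / (1 + 0.0176485) = 2 / 1.0176485 ≈ 1.965315.
and ρ(B_{ω*}) = 1.965315 − 1 = 0.965315.

ρ_SOR = 0.965315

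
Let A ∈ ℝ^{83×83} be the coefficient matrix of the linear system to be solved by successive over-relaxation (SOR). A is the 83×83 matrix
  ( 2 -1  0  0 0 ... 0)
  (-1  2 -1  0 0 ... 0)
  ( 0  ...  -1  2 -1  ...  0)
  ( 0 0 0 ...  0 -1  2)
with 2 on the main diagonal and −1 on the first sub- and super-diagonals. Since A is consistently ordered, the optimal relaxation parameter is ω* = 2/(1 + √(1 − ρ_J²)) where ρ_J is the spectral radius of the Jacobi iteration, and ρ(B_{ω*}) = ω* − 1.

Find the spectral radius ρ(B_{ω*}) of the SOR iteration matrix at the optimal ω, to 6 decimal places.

ρ_SOR = 0.927913

½·tridiag(1,0,1) at n=83: λ_k = cos(kπ/84); max |λ| at k=1 ⇒ ρ_J = cos(π/84) ≈ 0.999301.
√(1 − cos²(π/84)) = sin(π/84) ≈ 0.0373912.
ω* = 2 / (1 + 0.0373912) = 2 / 1.0373912 ≈ 1.927913.
ρ_SOR = ω* − 1 ≈ 0.927913.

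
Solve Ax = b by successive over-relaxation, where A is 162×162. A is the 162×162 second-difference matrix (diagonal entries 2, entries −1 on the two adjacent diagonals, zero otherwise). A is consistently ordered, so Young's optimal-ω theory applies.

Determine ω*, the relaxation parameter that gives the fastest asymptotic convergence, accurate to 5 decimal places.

B_J for the 162×162 system has eigenvalues cos(kπ/163); ρ_J = cos(π/163) = 0.99981.
√(1−ρ_J²) simplifies to sin(π/163) = 0.019272.
So ω* = 2/1.019272 = 1.96218 (Young).
and ρ(B_{ω*}) = 1.96218 − 1 = 0.96218.

ω* = 1.96218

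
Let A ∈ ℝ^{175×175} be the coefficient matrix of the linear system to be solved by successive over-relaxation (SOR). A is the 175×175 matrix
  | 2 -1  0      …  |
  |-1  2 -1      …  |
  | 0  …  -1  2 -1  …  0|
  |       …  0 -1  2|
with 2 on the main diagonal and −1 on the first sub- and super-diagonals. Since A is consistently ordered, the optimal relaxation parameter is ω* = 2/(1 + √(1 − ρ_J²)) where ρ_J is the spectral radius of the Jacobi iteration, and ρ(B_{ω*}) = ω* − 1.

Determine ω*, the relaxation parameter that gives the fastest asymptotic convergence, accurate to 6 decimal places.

ω* = 1.964928

spectrum of D⁻¹(L+U) = {cos(kπ/176) : 1≤k≤175}; ρ_J = cos(π/176) = 0.999841.
√(1 − cos²(π/176)) = sin(π/176) ≈ 0.0178490.
ω* = 2/(1 + 0.0178490) = 2/1.0178490 = 1.964928.
Hence ρ(B_{ω*}) = 1.964928 − 1 = 0.964928.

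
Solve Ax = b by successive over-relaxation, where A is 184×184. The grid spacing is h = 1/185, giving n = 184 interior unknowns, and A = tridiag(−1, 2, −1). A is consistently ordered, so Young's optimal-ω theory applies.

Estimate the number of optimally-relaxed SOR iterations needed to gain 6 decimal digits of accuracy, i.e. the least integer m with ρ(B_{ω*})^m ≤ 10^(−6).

m = 407

n=184: λ(B_J) = 1 − λ(A)/2 = cos(kπ/185); k=1 gives ρ_J = 0.9998558.
√(1 − cos²(π/185)) = sin(π/185) ≈ 0.0169808.
Then 2/(1+√(1−ρ_J²)) = 2/(1+0.0169808); ω* = 2/1.0169808 = 1.9666055.
ρ_SOR = ω* − 1 ≈ 0.9666055.
ρ_SOR^m ≤ 10^(−6) ⇔ m ≥ 6·ln10/(−ln 0.9666055) = 13.8155/0.0339648 = 406.759; m = ⌈406.759⌉ = 407.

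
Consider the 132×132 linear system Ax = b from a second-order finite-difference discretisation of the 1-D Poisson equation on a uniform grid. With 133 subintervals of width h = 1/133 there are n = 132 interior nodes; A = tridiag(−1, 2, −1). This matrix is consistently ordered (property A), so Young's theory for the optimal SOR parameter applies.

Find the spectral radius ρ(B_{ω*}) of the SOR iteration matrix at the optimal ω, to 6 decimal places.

n=132: λ(B_J) = 1 − λ(A)/2 = cos(kπ/133); k=1 gives ρ_J = 0.999721.
√(1−ρ_J²) = |sin(π/133)| = 0.0236188
ω* = 2 / (1 + 0.0236188) = 2 / 1.0236188 ≈ 1.953852.
[ρ_SOR] ω* − 1 = 0.953852.

ρ_SOR = 0.953852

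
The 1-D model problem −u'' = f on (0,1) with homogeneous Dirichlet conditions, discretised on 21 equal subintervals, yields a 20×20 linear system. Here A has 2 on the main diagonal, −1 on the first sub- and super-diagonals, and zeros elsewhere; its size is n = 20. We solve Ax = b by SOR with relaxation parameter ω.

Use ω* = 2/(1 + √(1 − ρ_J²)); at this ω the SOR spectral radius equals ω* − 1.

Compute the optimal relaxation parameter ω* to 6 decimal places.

[ρ_J] n=20: ρ(B_J) = cos(π/(n+1)) = cos(π/21) = 0.988831.
root = sin(π/21) = 0.1490423  (since 1−cos² = sin²).
Then 2/(1+√(1−ρ_J²)) = 2/(1+0.1490423); ω* = 2/1.1490423 = 1.740580.
ρ_SOR = ω* − 1 ≈ 0.740580.

ω* = 1.740580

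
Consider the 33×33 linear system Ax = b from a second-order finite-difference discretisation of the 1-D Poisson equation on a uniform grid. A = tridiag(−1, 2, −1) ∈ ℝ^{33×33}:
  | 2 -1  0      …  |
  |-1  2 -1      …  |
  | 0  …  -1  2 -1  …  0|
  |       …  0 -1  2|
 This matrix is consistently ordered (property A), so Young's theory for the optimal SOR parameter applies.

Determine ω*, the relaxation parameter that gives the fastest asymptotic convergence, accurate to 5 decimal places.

B_J for the 33×33 system has eigenvalues cos(kπ/34); ρ_J = cos(π/34) = 0.99573.
root = sin(π/34) = 0.092268  (since 1−cos² = sin²).
[ω*] 2 ÷ (1 + 0.092268) = 2 ÷ 1.092268 = 1.83105.
Hence ρ(B_{ω*}) = 1.83105 − 1 = 0.83105.

ω* = 1.83105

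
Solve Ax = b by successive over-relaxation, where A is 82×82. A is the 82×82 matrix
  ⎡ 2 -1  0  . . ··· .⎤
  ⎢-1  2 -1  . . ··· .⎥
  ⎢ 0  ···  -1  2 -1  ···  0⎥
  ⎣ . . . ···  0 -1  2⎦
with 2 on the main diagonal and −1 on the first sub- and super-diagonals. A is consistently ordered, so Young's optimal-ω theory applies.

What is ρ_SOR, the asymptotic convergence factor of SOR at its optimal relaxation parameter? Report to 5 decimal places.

ρ_J = max_k |cos(kπ/83)| = cos(π/83) = 0.99928
1 − cos²(π/83) = sin²(π/83) ⇒ √(1−ρ_J²) = sin(π/83) = 0.037841.
ω* = 2/(1 + 0.037841) = 2/1.037841 = 1.92708.
ρ(B_{ω*}) = ω*−1 = 0.92708

ρ_SOR = 0.92708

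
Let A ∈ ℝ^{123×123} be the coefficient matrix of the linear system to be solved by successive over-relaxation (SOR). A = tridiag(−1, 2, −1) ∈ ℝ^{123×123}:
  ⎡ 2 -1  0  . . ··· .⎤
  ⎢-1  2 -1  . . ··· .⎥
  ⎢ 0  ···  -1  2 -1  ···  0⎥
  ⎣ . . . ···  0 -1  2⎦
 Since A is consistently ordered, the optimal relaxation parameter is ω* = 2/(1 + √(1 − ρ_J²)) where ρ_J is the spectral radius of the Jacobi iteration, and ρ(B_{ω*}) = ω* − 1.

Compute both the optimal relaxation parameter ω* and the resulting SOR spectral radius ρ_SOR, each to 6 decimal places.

ω* = 1.950586, ρ_SOR = 0.950586

ρ_J = max_k |cos(kπ/124)| = cos(π/124) = 0.999679
√(1−ρ_J²) = |sin(π/124)| = 0.0253327
Young: ω* = 2/(1+√(1−ρ_J²)) = 2/(1+0.0253327) = 2/1.0253327 = 1.950586.
ρ(B_{ω*}) = ω*−1 = 0.950586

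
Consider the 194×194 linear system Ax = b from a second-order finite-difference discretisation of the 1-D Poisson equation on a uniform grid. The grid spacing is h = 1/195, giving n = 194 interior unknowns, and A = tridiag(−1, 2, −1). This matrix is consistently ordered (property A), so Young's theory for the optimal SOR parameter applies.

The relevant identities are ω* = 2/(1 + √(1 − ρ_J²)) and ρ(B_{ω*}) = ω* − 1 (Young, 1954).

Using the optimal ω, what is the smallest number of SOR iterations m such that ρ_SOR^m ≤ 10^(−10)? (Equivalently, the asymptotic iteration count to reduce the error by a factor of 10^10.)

With n=194, ρ(Jacobi) = cos(π/195) = 0.9998702.
root = sin(π/195) = 0.0161100  (since 1−cos² = sin²).
ω* = 2/(1 + 0.0161100) = 2/1.0161100 = 1.9682908.
[ρ_SOR] ω* − 1 = 0.9682908.
ρ_SOR^m ≤ 10^(−10) ⇔ m ≥ 10·ln10/(−ln 0.9682908) = 23.0259/0.0322228 = 714.584; m = ⌈714.584⌉ = 715.

m = 715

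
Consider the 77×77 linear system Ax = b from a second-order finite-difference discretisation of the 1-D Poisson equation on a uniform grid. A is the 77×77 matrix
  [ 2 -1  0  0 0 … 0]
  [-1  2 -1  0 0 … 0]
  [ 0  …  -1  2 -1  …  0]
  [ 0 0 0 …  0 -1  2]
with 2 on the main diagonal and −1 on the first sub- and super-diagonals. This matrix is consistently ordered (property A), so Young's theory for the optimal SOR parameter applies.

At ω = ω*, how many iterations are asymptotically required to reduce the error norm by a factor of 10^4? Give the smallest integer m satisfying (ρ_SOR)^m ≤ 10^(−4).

spectrum of D⁻¹(L+U) = {cos(kπ/78) : 1≤k≤77}; ρ_J = cos(π/78) = 0.9991890.
1 − cos²(π/78) = sin²(π/78) ⇒ √(1−ρ_J²) = sin(π/78) = 0.0402659.
So ω* = 2/1.0402659 = 1.9225854 (Young).
ρ_SOR = ω* − 1 = 1.9225854 − 1 = 0.9225854.
4·ln10 = 9.21034; −ln(0.9225854) = 0.0805753; m = ⌈9.21034/0.0805753⌉ = ⌈114.307⌉ = 115.

m = 115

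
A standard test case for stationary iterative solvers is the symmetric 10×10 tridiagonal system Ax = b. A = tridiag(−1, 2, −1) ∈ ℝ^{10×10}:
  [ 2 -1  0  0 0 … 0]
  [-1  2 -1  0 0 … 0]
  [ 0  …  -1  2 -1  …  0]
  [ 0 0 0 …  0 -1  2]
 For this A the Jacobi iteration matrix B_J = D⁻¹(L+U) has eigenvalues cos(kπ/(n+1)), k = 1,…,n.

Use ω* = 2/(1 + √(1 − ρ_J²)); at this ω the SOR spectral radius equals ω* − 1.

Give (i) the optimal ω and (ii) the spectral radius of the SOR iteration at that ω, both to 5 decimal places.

ω* = 1.56039, ρ_SOR = 0.56039

ρ_J = max_k |cos(kπ/11)| = cos(π/11) = 0.95949
1 − cos²(π/11) = sin²(π/11) ⇒ √(1−ρ_J²) = sin(π/11) = 0.281733.
ω* = 2/(1+0.281733) = 1.56039
At ω = 1.56039 every |λ(B_ω)| = ω−1, so ρ_SOR = 0.56039.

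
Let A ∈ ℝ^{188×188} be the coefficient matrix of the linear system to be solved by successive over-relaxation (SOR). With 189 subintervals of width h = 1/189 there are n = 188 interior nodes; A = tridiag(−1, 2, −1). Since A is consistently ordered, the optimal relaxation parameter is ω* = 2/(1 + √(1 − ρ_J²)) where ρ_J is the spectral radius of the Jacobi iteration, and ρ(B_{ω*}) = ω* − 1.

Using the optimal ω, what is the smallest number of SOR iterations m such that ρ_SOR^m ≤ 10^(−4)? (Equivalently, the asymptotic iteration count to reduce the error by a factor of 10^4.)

ρ_J = max_k |cos(kπ/189)| = cos(π/189) = 0.9998619
1 − cos²(π/189) = sin²(π/189) ⇒ √(1−ρ_J²) = sin(π/189) = 0.0166214.
[ω*] 2 ÷ (1 + 0.0166214) = 2 ÷ 1.0166214 = 1.9673007.
ρ(B_{ω*}) = ω*−1 = 0.9673007
(0.9673007)^m ≤ 10^{−4}  ⇒  m·ln(0.9673007) ≤ −4·ln10  ⇒  m ≥ 277.037  ⇒  m = 278

m = 278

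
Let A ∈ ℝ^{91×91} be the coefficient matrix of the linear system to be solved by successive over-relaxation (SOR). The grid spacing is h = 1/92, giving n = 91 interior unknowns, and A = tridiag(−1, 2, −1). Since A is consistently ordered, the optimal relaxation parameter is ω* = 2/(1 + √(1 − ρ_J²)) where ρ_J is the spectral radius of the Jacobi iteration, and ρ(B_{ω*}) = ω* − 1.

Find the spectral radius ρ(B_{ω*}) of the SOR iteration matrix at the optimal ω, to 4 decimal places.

ρ_SOR = 0.9340

B_J for the 91×91 system has eigenvalues cos(kπ/92); ρ_J = cos(π/92) = 0.9994.
√(1 − cos²(π/92)) = sin(π/92) ≈ 0.03414.
So ω* = 2/1.03414 = 1.9340 (Young).
ρ_SOR = ω* − 1 = 1.9340 − 1 = 0.9340.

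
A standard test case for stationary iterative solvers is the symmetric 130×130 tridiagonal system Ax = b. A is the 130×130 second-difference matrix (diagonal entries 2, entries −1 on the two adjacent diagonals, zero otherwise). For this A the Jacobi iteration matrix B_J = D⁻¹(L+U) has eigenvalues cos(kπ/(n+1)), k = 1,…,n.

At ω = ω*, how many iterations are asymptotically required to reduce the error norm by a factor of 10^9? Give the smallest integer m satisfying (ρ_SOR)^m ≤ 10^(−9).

m = 433

ρ_J = max_k |cos(kπ/131)| = cos(π/131) = 0.9997125
root = sin(π/131) = 0.0239793  (since 1−cos² = sin²).
Young: ω* = 2/(1+√(1−ρ_J²)) = 2/(1+0.0239793) = 2/1.0239793 = 1.9531645.
ρ_SOR = ω* − 1 ≈ 0.9531645.
(0.9531645)^m ≤ 10^{−9}  ⇒  m·ln(0.9531645) ≤ −9·ln10  ⇒  m ≥ 432.025  ⇒  m = 433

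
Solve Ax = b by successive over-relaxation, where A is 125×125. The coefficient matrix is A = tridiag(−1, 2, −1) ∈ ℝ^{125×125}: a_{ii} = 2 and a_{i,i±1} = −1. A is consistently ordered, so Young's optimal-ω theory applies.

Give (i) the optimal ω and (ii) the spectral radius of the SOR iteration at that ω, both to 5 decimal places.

B_J for the 125×125 system has eigenvalues cos(kπ/126); ρ_J = cos(π/126) = 0.99969.
√(1−ρ_J²) = |sin(π/126)| = 0.024931
[ω*] 2 ÷ (1 + 0.024931) = 2 ÷ 1.024931 = 1.95135.
ρ(B_{ω*}) = ω*−1 = 0.95135

ω* = 1.95135, ρ_SOR = 0.95135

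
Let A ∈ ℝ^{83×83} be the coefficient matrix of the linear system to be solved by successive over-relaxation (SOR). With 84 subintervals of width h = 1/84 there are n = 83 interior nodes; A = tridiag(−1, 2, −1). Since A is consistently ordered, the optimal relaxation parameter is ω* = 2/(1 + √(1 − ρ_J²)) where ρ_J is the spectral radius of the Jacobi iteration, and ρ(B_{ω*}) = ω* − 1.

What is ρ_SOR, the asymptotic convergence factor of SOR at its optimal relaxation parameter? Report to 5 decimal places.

½·tridiag(1,0,1) at n=83: λ_k = cos(kπ/84); max |λ| at k=1 ⇒ ρ_J = cos(π/84) ≈ 0.99930.
√(1−ρ_J²) = |sin(π/84)| = 0.037391
Young: ω* = 2/(1+√(1−ρ_J²)) = 2/(1+0.037391) = 2/1.037391 = 1.92791.
and ρ(B_{ω*}) = 1.92791 − 1 = 0.92791.

ρ_SOR = 0.92791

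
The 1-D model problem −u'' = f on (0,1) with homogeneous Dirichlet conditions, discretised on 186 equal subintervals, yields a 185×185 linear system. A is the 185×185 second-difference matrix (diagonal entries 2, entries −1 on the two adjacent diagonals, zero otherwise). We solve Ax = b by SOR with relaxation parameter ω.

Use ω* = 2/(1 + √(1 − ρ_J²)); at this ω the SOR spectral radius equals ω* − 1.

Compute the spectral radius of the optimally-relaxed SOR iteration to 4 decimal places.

n=185: λ(B_J) = 1 − λ(A)/2 = cos(kπ/186); k=1 gives ρ_J = 0.9999.
√(1−ρ_J²) simplifies to sin(π/186) = 0.01689.
ω* = 2/(1 + 0.01689) = 2/1.01689 = 1.9668.
ρ_SOR = ω* − 1 ≈ 0.9668.

ρ_SOR = 0.9668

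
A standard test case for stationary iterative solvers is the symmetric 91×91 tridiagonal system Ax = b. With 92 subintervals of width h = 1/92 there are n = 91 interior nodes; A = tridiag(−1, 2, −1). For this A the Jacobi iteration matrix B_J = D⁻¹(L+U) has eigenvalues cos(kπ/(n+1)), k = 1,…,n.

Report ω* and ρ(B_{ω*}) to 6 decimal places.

ω* = 1.933972, ρ_SOR = 0.933972

½·tridiag(1,0,1) at n=91: λ_k = cos(kπ/92); max |λ| at k=1 ⇒ ρ_J = cos(π/92) ≈ 0.999417.
√(1−ρ_J²) simplifies to sin(π/92) = 0.0341411.
ω* = 2/(1 + 0.0341411) = 2/1.0341411 = 1.933972.
ρ_SOR = ω* − 1 = 1.933972 − 1 = 0.933972.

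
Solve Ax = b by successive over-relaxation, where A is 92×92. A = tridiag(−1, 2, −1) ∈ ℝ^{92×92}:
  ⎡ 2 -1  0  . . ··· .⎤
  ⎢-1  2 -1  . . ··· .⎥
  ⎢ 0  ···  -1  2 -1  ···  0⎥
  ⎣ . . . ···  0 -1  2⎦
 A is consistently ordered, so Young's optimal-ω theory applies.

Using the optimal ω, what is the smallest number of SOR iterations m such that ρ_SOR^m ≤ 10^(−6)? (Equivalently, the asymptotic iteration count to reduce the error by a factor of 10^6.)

ρ_J = max_k |cos(kπ/93)| = cos(π/93) = 0.9994295
1 − cos²(π/93) = sin²(π/93) ⇒ √(1−ρ_J²) = sin(π/93) = 0.0337741.
ω* = 2/(1 + 0.0337741) = 2/1.0337741 = 1.9346586.
and ρ(B_{ω*}) = 1.9346586 − 1 = 0.9346586.
(0.9346586)^m ≤ 10^{−6}  ⇒  m·ln(0.9346586) ≤ −6·ln10  ⇒  m ≥ 204.450  ⇒  m = 205

m = 205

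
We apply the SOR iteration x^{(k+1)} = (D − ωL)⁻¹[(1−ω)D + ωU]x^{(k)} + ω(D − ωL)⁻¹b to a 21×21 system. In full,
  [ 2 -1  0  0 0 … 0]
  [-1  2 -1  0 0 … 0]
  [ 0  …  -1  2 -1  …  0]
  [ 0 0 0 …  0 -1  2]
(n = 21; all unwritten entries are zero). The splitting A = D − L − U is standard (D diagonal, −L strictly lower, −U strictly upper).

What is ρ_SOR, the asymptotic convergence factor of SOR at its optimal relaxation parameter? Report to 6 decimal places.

ρ_SOR = 0.750831

n=21: λ(B_J) = 1 − λ(A)/2 = cos(kπ/22); k=1 gives ρ_J = 0.989821.
√(1−ρ_J²) = |sin(π/22)| = 0.1423148
ω* = 2/(1 + 0.1423148) = 2/1.1423148 = 1.750831.
ρ(B_{ω*}) = ω*−1 = 0.750831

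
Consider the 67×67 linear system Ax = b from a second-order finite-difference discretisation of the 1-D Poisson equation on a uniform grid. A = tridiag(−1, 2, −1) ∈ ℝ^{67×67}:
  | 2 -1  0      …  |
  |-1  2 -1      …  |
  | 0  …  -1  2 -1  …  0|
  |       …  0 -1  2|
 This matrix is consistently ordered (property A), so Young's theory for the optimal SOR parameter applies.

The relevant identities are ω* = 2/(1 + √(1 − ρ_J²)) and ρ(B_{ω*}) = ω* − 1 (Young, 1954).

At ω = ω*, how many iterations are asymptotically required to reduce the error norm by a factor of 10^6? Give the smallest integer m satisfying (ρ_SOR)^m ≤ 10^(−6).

n=67: λ(B_J) = 1 − λ(A)/2 = cos(kπ/68); k=1 gives ρ_J = 0.9989330.
1 − cos²(π/68) = sin²(π/68) ⇒ √(1−ρ_J²) = sin(π/68) = 0.0461835.
So ω* = 2/1.0461835 = 1.9117105 (Young).
ρ(B_{ω*}) = ω*−1 = 0.9117105
Need (0.9117105)^m ≤ 10^(−6): m ≥ 6·ln10/|ln 0.9117105| = 13.8155/0.0924328 = 149.465 ⇒ m = 150.

m = 150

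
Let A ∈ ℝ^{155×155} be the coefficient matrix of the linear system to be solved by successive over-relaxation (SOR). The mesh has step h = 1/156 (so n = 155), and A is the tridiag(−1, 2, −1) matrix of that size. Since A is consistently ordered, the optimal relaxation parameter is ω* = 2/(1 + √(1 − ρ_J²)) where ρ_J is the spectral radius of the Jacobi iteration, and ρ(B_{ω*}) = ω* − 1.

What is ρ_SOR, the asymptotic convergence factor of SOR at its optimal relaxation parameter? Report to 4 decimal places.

[ρ_J] n=155: ρ(B_J) = cos(π/(n+1)) = cos(π/156) = 0.9998.
√(1−ρ_J²) simplifies to sin(π/156) = 0.02014.
ω* = 2/(1 + 0.02014) = 2/1.02014 = 1.9605.
and ρ(B_{ω*}) = 1.9605 − 1 = 0.9605.

ρ_SOR = 0.9605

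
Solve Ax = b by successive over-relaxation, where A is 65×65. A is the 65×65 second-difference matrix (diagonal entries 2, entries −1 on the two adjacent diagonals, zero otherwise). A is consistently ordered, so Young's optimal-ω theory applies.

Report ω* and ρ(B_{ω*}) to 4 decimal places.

ω* = 1.9092, ρ_SOR = 0.9092

B_J for the 65×65 system has eigenvalues cos(kπ/66); ρ_J = cos(π/66) = 0.9989.
√(1 − cos²(π/66)) = sin(π/66) ≈ 0.04758.
[ω*] 2 ÷ (1 + 0.04758) = 2 ÷ 1.04758 = 1.9092.
ρ(B_{ω*}) = ω*−1 = 0.9092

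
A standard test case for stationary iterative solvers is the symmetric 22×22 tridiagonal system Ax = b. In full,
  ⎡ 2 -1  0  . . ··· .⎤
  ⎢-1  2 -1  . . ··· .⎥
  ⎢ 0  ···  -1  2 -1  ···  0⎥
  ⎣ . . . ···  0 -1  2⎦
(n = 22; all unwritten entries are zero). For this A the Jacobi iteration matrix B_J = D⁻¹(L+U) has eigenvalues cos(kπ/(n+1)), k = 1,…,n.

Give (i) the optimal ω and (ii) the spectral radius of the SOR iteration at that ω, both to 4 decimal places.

ρ_J = max_k |cos(kπ/23)| = cos(π/23) = 0.9907
√(1−ρ_J²) simplifies to sin(π/23) = 0.13617.
Then 2/(1+√(1−ρ_J²)) = 2/(1+0.13617); ω* = 2/1.13617 = 1.7603.
ρ_SOR = ω* − 1 ≈ 0.7603.

ω* = 1.7603, ρ_SOR = 0.7603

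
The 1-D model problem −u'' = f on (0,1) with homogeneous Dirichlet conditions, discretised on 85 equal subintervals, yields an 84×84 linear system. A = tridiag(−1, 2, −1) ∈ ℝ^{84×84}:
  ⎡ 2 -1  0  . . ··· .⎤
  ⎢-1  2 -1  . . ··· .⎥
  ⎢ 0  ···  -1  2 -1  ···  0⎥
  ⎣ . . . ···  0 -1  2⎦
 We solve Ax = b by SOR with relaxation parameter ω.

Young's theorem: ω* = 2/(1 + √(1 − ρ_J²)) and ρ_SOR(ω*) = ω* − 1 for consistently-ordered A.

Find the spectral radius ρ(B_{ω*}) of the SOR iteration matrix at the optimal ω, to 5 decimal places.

ρ_J = max_k |cos(kπ/85)| = cos(π/85) = 0.99932
√(1−ρ_J²) simplifies to sin(π/85) = 0.036951.
ω* = 2/(1 + 0.036951) = 2/1.036951 = 1.92873.
[ρ_SOR] ω* − 1 = 0.92873.

ρ_SOR = 0.92873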